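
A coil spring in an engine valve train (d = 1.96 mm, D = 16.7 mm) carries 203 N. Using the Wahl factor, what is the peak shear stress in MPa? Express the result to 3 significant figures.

1340 MPa

Spring index C = D/d = 16.7/1.96 = 8.5204
K_W = (4C−1)/(4C−4) + 0.615/C = 33.082/30.082 + 0.0722 = 1.1719
τ₀ = 8FD/(πd³) = 8·203·16.7/(π·1.96³) = 27120.8/23.655 = 1146.5 MPa
τ_max = K·τ₀ = 1.1719 × 1146.5 = 1343.6 MPa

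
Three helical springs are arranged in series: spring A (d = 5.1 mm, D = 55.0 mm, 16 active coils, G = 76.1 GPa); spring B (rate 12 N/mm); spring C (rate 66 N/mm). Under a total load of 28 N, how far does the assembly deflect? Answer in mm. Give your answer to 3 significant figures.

14.3 mm

k_A = Gd⁴/(8D³N_a) = (76.1×10³)(5.1⁴)/(8·55.0³·16) = 2.4175 N/mm
Series: 1/k_eq = 1/2.4175 + 1/12 + 1/66 = 0.51213; k_eq = 1.9526 N/mm
δ = F/k_eq = 28/1.9526 = 14.34 mm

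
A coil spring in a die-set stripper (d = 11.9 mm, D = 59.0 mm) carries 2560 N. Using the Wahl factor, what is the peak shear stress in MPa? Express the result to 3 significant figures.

Spring index C = D/d = 59.0/11.9 = 4.9580
K_W = (4C−1)/(4C−4) + 0.615/C = 18.832/15.832 + 0.1240 = 1.3135
τ₀ = 8FD/(πd³) = 8·2560·59.0/(π·11.9³) = 1.20832e+06/5294.1 = 228.24 MPa
τ_max = K·τ₀ = 1.3135 × 228.24 = 299.8 MPa

300 MPa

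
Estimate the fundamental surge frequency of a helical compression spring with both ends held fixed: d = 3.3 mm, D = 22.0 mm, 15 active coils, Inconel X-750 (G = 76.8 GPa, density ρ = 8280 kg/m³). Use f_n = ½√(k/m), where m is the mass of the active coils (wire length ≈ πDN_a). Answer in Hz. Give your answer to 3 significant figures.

k = Gd⁴/(8D³N_a) = (76.8×10³)(3.3⁴)/(8·22.0³·15) = 7.128 N/mm = 7128 N/m
Wire length L = πDN_a = π·22.0·15 = 1036.7 mm
m = ρ·(πd²/4)·L = 8280 × 8.553×10⁻⁶ m² × 1.0367 m = 0.07342 kg
f_n = ½√(k/m) = 0.5·√(7128/0.07342) = 0.5·√(97086) = 155.79 Hz

156 Hz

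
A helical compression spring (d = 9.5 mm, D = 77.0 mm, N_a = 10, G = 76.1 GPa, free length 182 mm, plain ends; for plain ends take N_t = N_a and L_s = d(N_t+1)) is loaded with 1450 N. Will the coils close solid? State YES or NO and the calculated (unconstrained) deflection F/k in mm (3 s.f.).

YES, δ = 85.4 mm

k = Gd⁴/(8D³N_a) = (76.1×10³)(9.5⁴)/(8·77.0³·10) = 16.971 N/mm
N_t = 10; L_s = 9.5·11 = 104.5 mm; δ_solid = L₀ − L_s = 182 − 104.5 = 77.5 mm
δ = F/k = 1450/16.971 = 85.438 mm
δ ≥ δ_solid → spring goes solid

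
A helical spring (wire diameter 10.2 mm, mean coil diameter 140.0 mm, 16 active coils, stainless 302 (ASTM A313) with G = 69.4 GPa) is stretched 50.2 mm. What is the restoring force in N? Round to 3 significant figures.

107 N

k = Gd⁴/(8D³N_a) = (69.4×10³)(10.2⁴)/(8·140.0³·16) = 2.1388 N/mm
F = k·δ = 2.1388 × 50.2 = 107.37 N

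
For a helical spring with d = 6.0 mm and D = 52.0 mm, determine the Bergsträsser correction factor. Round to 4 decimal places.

1.1579

C = D/d = 52.0/6.0 = 8.6667
K_B = (4C+2)/(4C−3) = 36.667/31.667 = 1.1579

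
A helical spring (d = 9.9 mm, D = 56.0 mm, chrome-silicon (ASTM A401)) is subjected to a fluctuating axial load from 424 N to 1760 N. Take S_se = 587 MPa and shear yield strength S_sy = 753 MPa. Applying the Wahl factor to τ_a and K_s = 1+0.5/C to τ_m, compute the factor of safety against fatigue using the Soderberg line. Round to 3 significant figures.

2.25

C = D/d = 56.0/9.9 = 5.6566; K_W = (4C−1)/(4C−4)+0.615/C = 1.2698; K_s = 1+0.5/C = 1.0884
F_a = (F_max−F_min)/2 = 668 N; F_m = (F_max+F_min)/2 = 1092 N
τ_a = K_W·8F_aD/(πd³) = 1.2698 × 98.175 = 124.66 MPa
τ_m = K_s·8F_mD/(πd³) = 1.0884 × 160.49 = 174.68 MPa
Soderberg: 1/n_f = τ_a/S_se + τ_m/S_sy = 124.66/587 + 174.68/753 = 0.21237 + 0.23197 = 0.44434
n_f = 1/0.44434 = 2.251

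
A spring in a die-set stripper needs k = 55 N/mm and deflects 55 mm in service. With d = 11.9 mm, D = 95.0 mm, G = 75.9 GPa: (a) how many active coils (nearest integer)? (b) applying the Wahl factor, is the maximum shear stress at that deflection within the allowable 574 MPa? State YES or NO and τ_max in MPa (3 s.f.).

(a) 4 coils; (b) YES, τ_max = 519 MPa

N_a = Gd⁴/(8D³k) = (75.9×10³)(11.9⁴)/(8·95.0³·55) = 4.035 → N_a = 4
Actual rate k = Gd⁴/(8D³·4) = 55.476 N/mm
Working load F = kδ = 55.476·55 = 3051.2 N
C = 95.0/11.9 = 7.9832; K_W = (4C−1)/(4C−4)+0.615/C = 1.1844
τ_max = K_W·8FD/(πd³) = 1.1844·438.02 = 518.81 MPa
τ_max ≤ 574 MPa → acceptable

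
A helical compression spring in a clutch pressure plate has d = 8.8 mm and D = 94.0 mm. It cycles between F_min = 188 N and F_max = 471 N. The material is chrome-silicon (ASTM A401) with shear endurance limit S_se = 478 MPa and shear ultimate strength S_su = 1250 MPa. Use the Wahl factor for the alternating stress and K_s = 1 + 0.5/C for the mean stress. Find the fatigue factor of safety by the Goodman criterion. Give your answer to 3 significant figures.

C = D/d = 94.0/8.8 = 10.6818; K_W = (4C−1)/(4C−4)+0.615/C = 1.1350; K_s = 1+0.5/C = 1.0468
F_a = (F_max−F_min)/2 = 141.5 N; F_m = (F_max+F_min)/2 = 329.5 N
τ_a = K_W·8F_aD/(πd³) = 1.1350 × 49.702 = 56.414 MPa
τ_m = K_s·8F_mD/(πd³) = 1.0468 × 115.74 = 121.16 MPa
Goodman: 1/n_f = τ_a/S_se + τ_m/S_su = 56.414/478 + 121.16/1250 = 0.11802 + 0.09692 = 0.21495
n_f = 1/0.21495 = 4.652

4.65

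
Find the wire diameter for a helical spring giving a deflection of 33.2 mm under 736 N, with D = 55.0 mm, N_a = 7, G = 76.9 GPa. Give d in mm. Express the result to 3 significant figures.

7.20 mm

Required rate k = F/δ = 736/33.2 = 22.169 N/mm
d = (8D³N_a·k / G)^(1/4) = (8·55.0³·7·22.169 / (76.9×10³))^0.25
  = (2685.9)^0.25 = 7.1990 mm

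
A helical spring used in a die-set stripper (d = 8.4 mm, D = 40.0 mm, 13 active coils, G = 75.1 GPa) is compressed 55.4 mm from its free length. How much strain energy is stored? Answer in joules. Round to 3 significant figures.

86.2 J

k = Gd⁴/(8D³N_a) = (75.1×10³)(8.4⁴)/(8·40.0³·13) = 56.175 N/mm
U = ½kδ² = 0.5 × 56.175 × 55.4² = 86205 N·mm = 86.205 J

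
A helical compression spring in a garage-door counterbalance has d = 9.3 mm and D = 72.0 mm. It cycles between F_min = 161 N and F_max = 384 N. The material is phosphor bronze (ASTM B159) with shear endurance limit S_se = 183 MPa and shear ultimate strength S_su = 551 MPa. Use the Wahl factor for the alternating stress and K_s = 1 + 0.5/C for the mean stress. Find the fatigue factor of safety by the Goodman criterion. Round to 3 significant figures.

C = D/d = 72.0/9.3 = 7.7419; K_W = (4C−1)/(4C−4)+0.615/C = 1.1907; K_s = 1+0.5/C = 1.0646
F_a = (F_max−F_min)/2 = 111.5 N; F_m = (F_max+F_min)/2 = 272.5 N
τ_a = K_W·8F_aD/(πd³) = 1.1907 × 25.415 = 30.262 MPa
τ_m = K_s·8F_mD/(πd³) = 1.0646 × 62.114 = 66.126 MPa
Goodman: 1/n_f = τ_a/S_se + τ_m/S_su = 30.262/183 + 66.126/551 = 0.16536 + 0.12001 = 0.28538
n_f = 1/0.28538 = 3.504

3.50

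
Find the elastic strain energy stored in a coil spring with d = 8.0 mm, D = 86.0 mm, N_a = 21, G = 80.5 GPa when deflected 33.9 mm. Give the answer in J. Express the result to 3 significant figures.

k = Gd⁴/(8D³N_a) = (80.5×10³)(8.0⁴)/(8·86.0³·21) = 3.0857 N/mm
U = ½kδ² = 0.5 × 3.0857 × 33.9² = 1773 N·mm = 1.773 J

1.77 J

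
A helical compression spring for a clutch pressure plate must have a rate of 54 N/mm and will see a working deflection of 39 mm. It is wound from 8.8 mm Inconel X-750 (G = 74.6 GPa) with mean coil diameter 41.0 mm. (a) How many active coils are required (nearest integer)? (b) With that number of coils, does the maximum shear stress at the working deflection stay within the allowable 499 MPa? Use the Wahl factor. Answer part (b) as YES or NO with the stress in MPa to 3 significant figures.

N_a = Gd⁴/(8D³k) = (74.6×10³)(8.8⁴)/(8·41.0³·54) = 15.03 → N_a = 15
Actual rate k = Gd⁴/(8D³·15) = 54.092 N/mm
Working load F = kδ = 54.092·39 = 2109.6 N
C = 41.0/8.8 = 4.6591; K_W = (4C−1)/(4C−4)+0.615/C = 1.3370
τ_max = K_W·8FD/(πd³) = 1.3370·323.2 = 432.11 MPa
τ_max ≤ 499 MPa → acceptable

(a) 15 coils; (b) YES, τ_max = 432 MPa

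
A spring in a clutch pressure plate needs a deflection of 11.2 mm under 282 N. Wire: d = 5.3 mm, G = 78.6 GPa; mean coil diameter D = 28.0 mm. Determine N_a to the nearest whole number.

14

Required rate k = F/δ = 282/11.2 = 25.179 N/mm
N_a = Gd⁴/(8D³k) = (78.6×10³ × 5.3⁴)/(8 × 28.0³ × 25.179)
    = 6.20192e+07 / 4.42176e+06 = 14.03 → 14 coils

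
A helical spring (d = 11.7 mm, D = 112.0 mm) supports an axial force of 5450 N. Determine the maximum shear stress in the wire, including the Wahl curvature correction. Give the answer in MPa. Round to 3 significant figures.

1120 MPa

Spring index C = D/d = 112.0/11.7 = 9.5726
K_W = (4C−1)/(4C−4) + 0.615/C = 37.291/34.291 + 0.0642 = 1.1517
τ₀ = 8FD/(πd³) = 8·5450·112.0/(π·11.7³) = 4.8832e+06/5031.6 = 970.5 MPa
τ_max = K·τ₀ = 1.1517 × 970.5 = 1117.8 MPa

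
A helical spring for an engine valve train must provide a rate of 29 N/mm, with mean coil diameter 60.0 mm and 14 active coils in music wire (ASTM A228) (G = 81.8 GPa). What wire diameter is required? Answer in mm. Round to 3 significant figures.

d = (8D³N_a·k / G)^(1/4) = (8·60.0³·14·29 / (81.8×10³))^0.25
  = (8576.6)^0.25 = 9.6234 mm

9.62 mm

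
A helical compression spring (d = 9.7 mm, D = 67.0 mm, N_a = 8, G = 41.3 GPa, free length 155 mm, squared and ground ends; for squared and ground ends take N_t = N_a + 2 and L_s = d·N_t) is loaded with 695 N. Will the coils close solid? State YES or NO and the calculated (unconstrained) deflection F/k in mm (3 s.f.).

NO, δ = 36.6 mm

k = Gd⁴/(8D³N_a) = (41.3×10³)(9.7⁴)/(8·67.0³·8) = 18.995 N/mm
N_t = 10; L_s = 9.7·10 = 97 mm; δ_solid = L₀ − L_s = 155 − 97 = 58 mm
δ = F/k = 695/18.995 = 36.589 mm
δ < δ_solid → spring does not go solid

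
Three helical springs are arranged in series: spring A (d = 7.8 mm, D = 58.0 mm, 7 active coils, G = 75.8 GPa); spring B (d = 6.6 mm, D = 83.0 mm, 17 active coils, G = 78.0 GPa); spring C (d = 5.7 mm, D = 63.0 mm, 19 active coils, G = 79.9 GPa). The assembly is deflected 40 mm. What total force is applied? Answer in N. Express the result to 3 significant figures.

k_A = Gd⁴/(8D³N_a) = (75.8×10³)(7.8⁴)/(8·58.0³·7) = 25.679 N/mm
k_B = Gd⁴/(8D³N_a) = (78.0×10³)(6.6⁴)/(8·83.0³·17) = 1.9033 N/mm
k_C = Gd⁴/(8D³N_a) = (79.9×10³)(5.7⁴)/(8·63.0³·19) = 2.2191 N/mm
Series: 1/k_eq = 1/25.679 + 1/1.9033 + 1/2.2191 = 1.015; k_eq = 0.98523 N/mm
F = k_eq·δ = 0.98523·40 = 39.409 N

39.4 N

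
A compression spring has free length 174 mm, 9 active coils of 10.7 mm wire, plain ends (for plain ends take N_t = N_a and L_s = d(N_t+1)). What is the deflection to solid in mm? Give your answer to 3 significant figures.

N_t = 9; L_s = 10.7·10 = 107 mm
δ_solid = L₀ − L_s = 174 − 107 = 67 mm

67.0 mm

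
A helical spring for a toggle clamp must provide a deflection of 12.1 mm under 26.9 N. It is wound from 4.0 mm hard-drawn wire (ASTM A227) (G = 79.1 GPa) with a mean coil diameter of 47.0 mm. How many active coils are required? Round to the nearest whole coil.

Required rate k = F/δ = 26.9/12.1 = 2.2231 N/mm
N_a = Gd⁴/(8D³k) = (79.1×10³ × 4.0⁴)/(8 × 47.0³ × 2.2231)
    = 2.02496e+07 / 1.8465e+06 = 10.97 → 11 coils

11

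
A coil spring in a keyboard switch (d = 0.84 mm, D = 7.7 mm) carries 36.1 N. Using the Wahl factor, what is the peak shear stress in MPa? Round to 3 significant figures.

1380 MPa

Spring index C = D/d = 7.7/0.84 = 9.1667
K_W = (4C−1)/(4C−4) + 0.615/C = 35.667/32.667 + 0.0671 = 1.1589
τ₀ = 8FD/(πd³) = 8·36.1·7.7/(π·0.84³) = 2223.76/1.862 = 1194.3 MPa
τ_max = K·τ₀ = 1.1589 × 1194.3 = 1384.1 MPa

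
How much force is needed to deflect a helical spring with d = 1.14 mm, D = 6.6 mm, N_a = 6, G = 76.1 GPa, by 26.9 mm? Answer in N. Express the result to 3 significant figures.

251 N

k = Gd⁴/(8D³N_a) = (76.1×10³)(1.14⁴)/(8·6.6³·6) = 9.3139 N/mm
F = k·δ = 9.3139 × 26.9 = 250.54 N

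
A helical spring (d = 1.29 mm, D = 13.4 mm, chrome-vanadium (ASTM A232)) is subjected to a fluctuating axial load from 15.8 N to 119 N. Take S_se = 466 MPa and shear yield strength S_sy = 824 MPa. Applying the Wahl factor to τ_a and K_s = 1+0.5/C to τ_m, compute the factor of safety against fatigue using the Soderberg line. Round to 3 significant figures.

C = D/d = 13.4/1.29 = 10.3876; K_W = (4C−1)/(4C−4)+0.615/C = 1.1391; K_s = 1+0.5/C = 1.0481
F_a = (F_max−F_min)/2 = 51.6 N; F_m = (F_max+F_min)/2 = 67.4 N
τ_a = K_W·8F_aD/(πd³) = 1.1391 × 820.21 = 934.3 MPa
τ_m = K_s·8F_mD/(πd³) = 1.0481 × 1071.4 = 1122.9 MPa
Soderberg: 1/n_f = τ_a/S_se + τ_m/S_sy = 934.3/466 + 1122.9/824 = 2.00494 + 1.36278 = 3.3677
n_f = 1/3.3677 = 0.2969

0.297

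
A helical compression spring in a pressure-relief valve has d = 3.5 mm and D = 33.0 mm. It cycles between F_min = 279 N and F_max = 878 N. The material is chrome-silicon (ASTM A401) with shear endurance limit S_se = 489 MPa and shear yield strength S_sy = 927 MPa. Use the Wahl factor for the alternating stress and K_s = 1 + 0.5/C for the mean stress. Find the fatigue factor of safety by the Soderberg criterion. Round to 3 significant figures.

C = D/d = 33.0/3.5 = 9.4286; K_W = (4C−1)/(4C−4)+0.615/C = 1.1542; K_s = 1+0.5/C = 1.0530
F_a = (F_max−F_min)/2 = 299.5 N; F_m = (F_max+F_min)/2 = 578.5 N
τ_a = K_W·8F_aD/(πd³) = 1.1542 × 587.01 = 677.53 MPa
τ_m = K_s·8F_mD/(πd³) = 1.0530 × 1133.8 = 1194 MPa
Soderberg: 1/n_f = τ_a/S_se + τ_m/S_sy = 677.53/489 + 1194/927 = 1.38555 + 1.28800 = 2.6735
n_f = 1/2.6735 = 0.374

0.374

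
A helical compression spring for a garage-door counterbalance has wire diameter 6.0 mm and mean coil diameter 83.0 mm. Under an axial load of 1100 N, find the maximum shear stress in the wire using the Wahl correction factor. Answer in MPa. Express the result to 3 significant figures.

Spring index C = D/d = 83.0/6.0 = 13.8333
K_W = (4C−1)/(4C−4) + 0.615/C = 54.333/51.333 + 0.0445 = 1.1029
τ₀ = 8FD/(πd³) = 8·1100·83.0/(π·6.0³) = 730400/678.58 = 1076.4 MPa
τ_max = K·τ₀ = 1.1029 × 1076.4 = 1187.1 MPa

1190 MPa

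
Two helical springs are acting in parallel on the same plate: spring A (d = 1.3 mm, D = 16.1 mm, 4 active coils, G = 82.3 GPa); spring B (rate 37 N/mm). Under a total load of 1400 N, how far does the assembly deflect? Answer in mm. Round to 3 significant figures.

k_A = Gd⁴/(8D³N_a) = (82.3×10³)(1.3⁴)/(8·16.1³·4) = 1.7601 N/mm
Parallel: k_eq = 1.7601 + 37 = 38.76 N/mm
δ = F/k_eq = 1400/38.76 = 36.12 mm

36.1 mm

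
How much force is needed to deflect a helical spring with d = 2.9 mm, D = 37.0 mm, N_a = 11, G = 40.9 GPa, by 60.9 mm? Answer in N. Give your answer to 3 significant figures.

k = Gd⁴/(8D³N_a) = (40.9×10³)(2.9⁴)/(8·37.0³·11) = 0.64897 N/mm
F = k·δ = 0.64897 × 60.9 = 39.523 N

39.5 N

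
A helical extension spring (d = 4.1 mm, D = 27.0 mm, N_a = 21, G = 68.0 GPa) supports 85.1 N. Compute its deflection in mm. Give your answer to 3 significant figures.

14.6 mm

k = Gd⁴/(8D³N_a) = (68.0×10³)(4.1⁴)/(8·27.0³·21) = 5.8109 N/mm
δ = F/k = 85.1 / 5.8109 = 14.645 mm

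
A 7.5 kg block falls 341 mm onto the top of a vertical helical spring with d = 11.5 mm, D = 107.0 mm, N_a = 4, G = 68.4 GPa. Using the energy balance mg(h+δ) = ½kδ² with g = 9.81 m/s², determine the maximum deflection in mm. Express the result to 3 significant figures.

43.0 mm

k = Gd⁴/(8D³N_a) = (68.4×10³)(11.5⁴)/(8·107.0³·4) = 30.517 N/mm
W = mg = 7.5 × 9.81 = 73.575 N
½kδ² − Wδ − Wh = 0 → δ = (W + √(W² + 2kWh))/k
δ = (73.575 + √(5413.3 + 1.5313e+06))/30.517 = (73.575 + 1239.6)/30.517 = 43.032 mm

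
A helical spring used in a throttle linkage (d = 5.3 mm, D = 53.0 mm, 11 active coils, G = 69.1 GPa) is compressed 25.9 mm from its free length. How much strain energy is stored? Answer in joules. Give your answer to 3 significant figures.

1.40 J

k = Gd⁴/(8D³N_a) = (69.1×10³)(5.3⁴)/(8·53.0³·11) = 4.1617 N/mm
U = ½kδ² = 0.5 × 4.1617 × 25.9² = 1395.9 N·mm = 1.3959 J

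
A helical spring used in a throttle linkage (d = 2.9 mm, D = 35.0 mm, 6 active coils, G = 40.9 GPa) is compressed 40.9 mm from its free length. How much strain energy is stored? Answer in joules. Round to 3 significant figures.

1.18 J

k = Gd⁴/(8D³N_a) = (40.9×10³)(2.9⁴)/(8·35.0³·6) = 1.4056 N/mm
U = ½kδ² = 0.5 × 1.4056 × 40.9² = 1175.7 N·mm = 1.1757 J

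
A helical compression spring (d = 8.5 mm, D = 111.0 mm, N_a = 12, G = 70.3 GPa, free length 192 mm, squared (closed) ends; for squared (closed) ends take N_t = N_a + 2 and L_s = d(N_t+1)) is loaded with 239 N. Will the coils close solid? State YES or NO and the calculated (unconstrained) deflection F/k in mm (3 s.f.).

YES, δ = 85.5 mm

k = Gd⁴/(8D³N_a) = (70.3×10³)(8.5⁴)/(8·111.0³·12) = 2.7951 N/mm
N_t = 14; L_s = 8.5·15 = 127.5 mm; δ_solid = L₀ − L_s = 192 − 127.5 = 64.5 mm
δ = F/k = 239/2.7951 = 85.508 mm
δ ≥ δ_solid → spring goes solid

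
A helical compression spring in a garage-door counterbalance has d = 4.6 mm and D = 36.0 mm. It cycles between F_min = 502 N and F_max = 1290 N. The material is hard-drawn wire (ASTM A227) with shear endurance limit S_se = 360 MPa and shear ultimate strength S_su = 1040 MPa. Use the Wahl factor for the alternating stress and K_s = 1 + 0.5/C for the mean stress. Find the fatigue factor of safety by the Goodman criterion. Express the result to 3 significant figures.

C = D/d = 36.0/4.6 = 7.8261; K_W = (4C−1)/(4C−4)+0.615/C = 1.1885; K_s = 1+0.5/C = 1.0639
F_a = (F_max−F_min)/2 = 394 N; F_m = (F_max+F_min)/2 = 896 N
τ_a = K_W·8F_aD/(πd³) = 1.1885 × 371.08 = 441.01 MPa
τ_m = K_s·8F_mD/(πd³) = 1.0639 × 843.87 = 897.79 MPa
Goodman: 1/n_f = τ_a/S_se + τ_m/S_su = 441.01/360 + 897.79/1040 = 1.22503 + 0.86326 = 2.0883
n_f = 1/2.0883 = 0.4789

0.479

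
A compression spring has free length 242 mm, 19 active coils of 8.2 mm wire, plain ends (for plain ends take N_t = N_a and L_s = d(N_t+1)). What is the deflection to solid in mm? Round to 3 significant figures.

N_t = 19; L_s = 8.2·20 = 164 mm
δ_solid = L₀ − L_s = 242 − 164 = 78 mm

78.0 mm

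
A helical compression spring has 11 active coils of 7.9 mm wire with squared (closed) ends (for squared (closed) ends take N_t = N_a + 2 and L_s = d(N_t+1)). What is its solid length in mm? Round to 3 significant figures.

squared (closed) ends: N_t = N_a + 2 = 11 + 2 = 13
L_s = d·(N_t+1) = 7.9 × 14 = 110.6 mm

111 mm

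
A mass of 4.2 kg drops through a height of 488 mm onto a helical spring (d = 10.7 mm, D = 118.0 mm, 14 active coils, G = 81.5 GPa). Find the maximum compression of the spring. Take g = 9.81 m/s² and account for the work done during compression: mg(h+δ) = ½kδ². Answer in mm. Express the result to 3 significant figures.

90.6 mm

k = Gd⁴/(8D³N_a) = (81.5×10³)(10.7⁴)/(8·118.0³·14) = 5.8054 N/mm
W = mg = 4.2 × 9.81 = 41.202 N
½kδ² − Wδ − Wh = 0 → δ = (W + √(W² + 2kWh))/k
δ = (41.202 + √(1697.6 + 233452))/5.8054 = (41.202 + 484.92)/5.8054 = 90.627 mm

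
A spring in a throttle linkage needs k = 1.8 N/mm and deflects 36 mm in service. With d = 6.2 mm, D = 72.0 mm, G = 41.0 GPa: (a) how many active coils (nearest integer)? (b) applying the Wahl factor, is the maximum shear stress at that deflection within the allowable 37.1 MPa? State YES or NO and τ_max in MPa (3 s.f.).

(a) 11 coils; (b) NO, τ_max = 57.4 MPa

N_a = Gd⁴/(8D³k) = (41.0×10³)(6.2⁴)/(8·72.0³·1.8) = 11.27 → N_a = 11
Actual rate k = Gd⁴/(8D³·11) = 1.8445 N/mm
Working load F = kδ = 1.8445·36 = 66.401 N
C = 72.0/6.2 = 11.6129; K_W = (4C−1)/(4C−4)+0.615/C = 1.1236
τ_max = K_W·8FD/(πd³) = 1.1236·51.082 = 57.397 MPa
τ_max > 37.1 MPa → exceeds allowable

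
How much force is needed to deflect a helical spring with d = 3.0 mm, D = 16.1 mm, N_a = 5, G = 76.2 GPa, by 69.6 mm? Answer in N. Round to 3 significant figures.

2570 N

k = Gd⁴/(8D³N_a) = (76.2×10³)(3.0⁴)/(8·16.1³·5) = 36.975 N/mm
F = k·δ = 36.975 × 69.6 = 2573.4 N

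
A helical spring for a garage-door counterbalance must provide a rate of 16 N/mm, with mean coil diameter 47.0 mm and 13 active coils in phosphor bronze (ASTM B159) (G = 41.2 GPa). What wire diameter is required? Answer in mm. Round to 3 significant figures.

8.05 mm

d = (8D³N_a·k / G)^(1/4) = (8·47.0³·13·16 / (41.2×10³))^0.25
  = (4193.2)^0.25 = 8.0471 mm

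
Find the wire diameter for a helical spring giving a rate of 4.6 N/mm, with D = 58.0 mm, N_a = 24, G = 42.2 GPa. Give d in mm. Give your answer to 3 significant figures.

d = (8D³N_a·k / G)^(1/4) = (8·58.0³·24·4.6 / (42.2×10³))^0.25
  = (4083.5)^0.25 = 7.9939 mm

7.99 mm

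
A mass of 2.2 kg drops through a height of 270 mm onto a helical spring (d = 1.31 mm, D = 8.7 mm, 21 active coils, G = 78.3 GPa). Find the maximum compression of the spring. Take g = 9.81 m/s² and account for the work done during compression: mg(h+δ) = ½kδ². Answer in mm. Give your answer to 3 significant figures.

85.8 mm

k = Gd⁴/(8D³N_a) = (78.3×10³)(1.31⁴)/(8·8.7³·21) = 2.0844 N/mm
W = mg = 2.2 × 9.81 = 21.582 N
½kδ² − Wδ − Wh = 0 → δ = (W + √(W² + 2kWh))/k
δ = (21.582 + √(465.78 + 24292.1))/2.0844 = (21.582 + 157.35)/2.0844 = 85.842 mm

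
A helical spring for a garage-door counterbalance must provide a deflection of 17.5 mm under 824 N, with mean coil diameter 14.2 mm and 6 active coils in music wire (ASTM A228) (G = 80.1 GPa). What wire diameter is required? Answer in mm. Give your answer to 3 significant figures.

3.00 mm

Required rate k = F/δ = 824/17.5 = 47.086 N/mm
d = (8D³N_a·k / G)^(1/4) = (8·14.2³·6·47.086 / (80.1×10³))^0.25
  = (80.791)^0.25 = 2.9981 mm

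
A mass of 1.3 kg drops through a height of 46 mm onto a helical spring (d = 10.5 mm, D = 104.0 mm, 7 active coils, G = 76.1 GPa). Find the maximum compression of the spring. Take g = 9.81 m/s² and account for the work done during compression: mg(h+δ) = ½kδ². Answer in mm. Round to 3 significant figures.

9.85 mm

k = Gd⁴/(8D³N_a) = (76.1×10³)(10.5⁴)/(8·104.0³·7) = 14.684 N/mm
W = mg = 1.3 × 9.81 = 12.753 N
½kδ² − Wδ − Wh = 0 → δ = (W + √(W² + 2kWh))/k
δ = (12.753 + √(162.64 + 17228.8))/14.684 = (12.753 + 131.88)/14.684 = 9.8492 mm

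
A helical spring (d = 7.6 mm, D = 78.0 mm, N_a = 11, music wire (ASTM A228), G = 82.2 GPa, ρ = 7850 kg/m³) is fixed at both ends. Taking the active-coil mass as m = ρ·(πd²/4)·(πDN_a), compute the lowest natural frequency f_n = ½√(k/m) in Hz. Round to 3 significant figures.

41.4 Hz

k = Gd⁴/(8D³N_a) = (82.2×10³)(7.6⁴)/(8·78.0³·11) = 6.5669 N/mm = 6566.9 N/m
Wire length L = πDN_a = π·78.0·11 = 2695.5 mm
m = ρ·(πd²/4)·L = 7850 × 45.365×10⁻⁶ m² × 2.6955 m = 0.9599 kg
f_n = ½√(k/m) = 0.5·√(6566.9/0.9599) = 0.5·√(6841.3) = 41.356 Hz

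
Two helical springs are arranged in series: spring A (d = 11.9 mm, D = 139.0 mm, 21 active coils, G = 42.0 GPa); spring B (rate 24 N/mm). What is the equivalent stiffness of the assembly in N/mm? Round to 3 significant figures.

1.73 N/mm

k_A = Gd⁴/(8D³N_a) = (42.0×10³)(11.9⁴)/(8·139.0³·21) = 1.8667 N/mm
Series: 1/k_eq = 1/1.8667 + 1/24 = 0.57736; k_eq = 1.732 N/mm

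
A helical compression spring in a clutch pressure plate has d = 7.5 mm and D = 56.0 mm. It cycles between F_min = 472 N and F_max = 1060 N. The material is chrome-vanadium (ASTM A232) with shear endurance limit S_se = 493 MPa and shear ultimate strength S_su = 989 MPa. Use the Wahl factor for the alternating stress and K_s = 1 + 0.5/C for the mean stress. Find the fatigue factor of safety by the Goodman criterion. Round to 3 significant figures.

C = D/d = 56.0/7.5 = 7.4667; K_W = (4C−1)/(4C−4)+0.615/C = 1.1983; K_s = 1+0.5/C = 1.0670
F_a = (F_max−F_min)/2 = 294 N; F_m = (F_max+F_min)/2 = 766 N
τ_a = K_W·8F_aD/(πd³) = 1.1983 × 99.378 = 119.09 MPa
τ_m = K_s·8F_mD/(πd³) = 1.0670 × 258.92 = 276.26 MPa
Goodman: 1/n_f = τ_a/S_se + τ_m/S_su = 119.09/493 + 276.26/989 = 0.24156 + 0.27934 = 0.5209
n_f = 1/0.5209 = 1.92

1.92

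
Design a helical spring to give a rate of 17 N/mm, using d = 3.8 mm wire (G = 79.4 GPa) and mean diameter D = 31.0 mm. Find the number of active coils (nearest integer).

N_a = Gd⁴/(8D³k) = (79.4×10³ × 3.8⁴)/(8 × 31.0³ × 17)
    = 1.6556e+07 / 4.05158e+06 = 4.086 → 4 coils

4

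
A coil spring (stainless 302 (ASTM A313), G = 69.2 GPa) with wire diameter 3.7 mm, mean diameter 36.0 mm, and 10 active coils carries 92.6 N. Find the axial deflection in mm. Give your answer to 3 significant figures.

k = Gd⁴/(8D³N_a) = (69.2×10³)(3.7⁴)/(8·36.0³·10) = 3.4747 N/mm
δ = F/k = 92.6 / 3.4747 = 26.65 mm

26.6 mm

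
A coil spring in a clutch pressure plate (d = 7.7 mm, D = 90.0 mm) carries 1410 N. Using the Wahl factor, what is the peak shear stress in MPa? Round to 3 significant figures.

Spring index C = D/d = 90.0/7.7 = 11.6883
K_W = (4C−1)/(4C−4) + 0.615/C = 45.753/42.753 + 0.0526 = 1.1228
τ₀ = 8FD/(πd³) = 8·1410·90.0/(π·7.7³) = 1.0152e+06/1434.2 = 707.83 MPa
τ_max = K·τ₀ = 1.1228 × 707.83 = 794.74 MPa

795 MPa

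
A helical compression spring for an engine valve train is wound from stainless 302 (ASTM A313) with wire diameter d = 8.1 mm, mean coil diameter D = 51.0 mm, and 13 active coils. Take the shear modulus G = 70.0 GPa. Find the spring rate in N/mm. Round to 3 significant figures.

21.8 N/mm

k = Gd⁴/(8D³N_a) = (70.0×10³ × 8.1⁴) / (8 × 51.0³ × 13)
  = 3.01327e+08 / 1.37957e+07 = 21.842 N/mm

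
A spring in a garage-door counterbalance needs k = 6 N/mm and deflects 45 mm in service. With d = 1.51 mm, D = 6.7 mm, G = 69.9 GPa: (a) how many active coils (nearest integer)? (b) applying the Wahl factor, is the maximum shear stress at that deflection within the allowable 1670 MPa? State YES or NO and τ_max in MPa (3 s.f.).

N_a = Gd⁴/(8D³k) = (69.9×10³)(1.51⁴)/(8·6.7³·6) = 25.17 → N_a = 25
Actual rate k = Gd⁴/(8D³·25) = 6.0413 N/mm
Working load F = kδ = 6.0413·45 = 271.86 N
C = 6.7/1.51 = 4.4371; K_W = (4C−1)/(4C−4)+0.615/C = 1.3568
τ_max = K_W·8FD/(πd³) = 1.3568·1347.2 = 1827.9 MPa
τ_max > 1670 MPa → exceeds allowable

(a) 25 coils; (b) NO, τ_max = 1830 MPa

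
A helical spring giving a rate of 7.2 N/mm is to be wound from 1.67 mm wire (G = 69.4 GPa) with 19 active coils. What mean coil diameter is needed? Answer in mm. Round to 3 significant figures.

7.90 mm

D = (Gd⁴/(8N_a·k))^(1/3) = (69.4×10³·1.67⁴/(8·19·7.2))^(1/3)
  = (493.23)^(1/3) = 7.9010 mm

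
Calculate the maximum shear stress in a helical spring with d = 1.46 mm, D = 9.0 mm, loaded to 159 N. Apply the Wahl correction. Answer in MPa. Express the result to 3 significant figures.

1460 MPa

Spring index C = D/d = 9.0/1.46 = 6.1644
K_W = (4C−1)/(4C−4) + 0.615/C = 23.658/20.658 + 0.0998 = 1.2450
τ₀ = 8FD/(πd³) = 8·159·9.0/(π·1.46³) = 11448/9.7771 = 1170.9 MPa
τ_max = K·τ₀ = 1.2450 × 1170.9 = 1457.8 MPa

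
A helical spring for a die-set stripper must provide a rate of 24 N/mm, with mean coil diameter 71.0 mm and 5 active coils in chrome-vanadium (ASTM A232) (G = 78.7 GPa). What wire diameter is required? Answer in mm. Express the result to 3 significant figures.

8.13 mm

d = (8D³N_a·k / G)^(1/4) = (8·71.0³·5·24 / (78.7×10³))^0.25
  = (4365.9)^0.25 = 8.1286 mm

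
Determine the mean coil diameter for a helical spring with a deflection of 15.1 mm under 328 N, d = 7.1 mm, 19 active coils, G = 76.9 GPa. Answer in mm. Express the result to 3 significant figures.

39.0 mm

Required rate k = F/δ = 328/15.1 = 21.722 N/mm
D = (Gd⁴/(8N_a·k))^(1/3) = (76.9×10³·7.1⁴/(8·19·21.722))^(1/3)
  = (59186)^(1/3) = 38.9708 mm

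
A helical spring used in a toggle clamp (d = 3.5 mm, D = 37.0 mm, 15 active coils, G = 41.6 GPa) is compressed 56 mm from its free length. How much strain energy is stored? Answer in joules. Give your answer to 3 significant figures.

1.61 J

k = Gd⁴/(8D³N_a) = (41.6×10³)(3.5⁴)/(8·37.0³·15) = 1.027 N/mm
U = ½kδ² = 0.5 × 1.027 × 56² = 1610.4 N·mm = 1.6104 J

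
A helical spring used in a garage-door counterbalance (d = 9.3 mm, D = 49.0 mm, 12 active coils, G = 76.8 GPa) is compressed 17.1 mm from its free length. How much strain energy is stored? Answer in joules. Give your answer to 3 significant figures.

k = Gd⁴/(8D³N_a) = (76.8×10³)(9.3⁴)/(8·49.0³·12) = 50.867 N/mm
U = ½kδ² = 0.5 × 50.867 × 17.1² = 7437 N·mm = 7.437 J

7.44 J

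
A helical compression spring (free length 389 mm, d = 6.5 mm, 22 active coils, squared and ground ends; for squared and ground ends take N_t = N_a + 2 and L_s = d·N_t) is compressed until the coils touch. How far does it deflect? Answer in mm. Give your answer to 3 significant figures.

N_t = 24; L_s = 6.5·24 = 156 mm
δ_solid = L₀ − L_s = 389 − 156 = 233 mm

233 mm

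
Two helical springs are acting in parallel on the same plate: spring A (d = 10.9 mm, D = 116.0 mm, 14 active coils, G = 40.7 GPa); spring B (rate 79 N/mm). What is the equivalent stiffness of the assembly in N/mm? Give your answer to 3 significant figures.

82.3 N/mm

k_A = Gd⁴/(8D³N_a) = (40.7×10³)(10.9⁴)/(8·116.0³·14) = 3.2863 N/mm
Parallel: k_eq = 3.2863 + 79 = 82.286 N/mm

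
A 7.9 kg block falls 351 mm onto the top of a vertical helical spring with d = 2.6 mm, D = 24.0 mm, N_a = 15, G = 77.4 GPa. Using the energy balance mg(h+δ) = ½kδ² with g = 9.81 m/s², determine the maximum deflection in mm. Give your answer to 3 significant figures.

200 mm

k = Gd⁴/(8D³N_a) = (77.4×10³)(2.6⁴)/(8·24.0³·15) = 2.1322 N/mm
W = mg = 7.9 × 9.81 = 77.499 N
½kδ² − Wδ − Wh = 0 → δ = (W + √(W² + 2kWh))/k
δ = (77.499 + √(6006.1 + 115999))/2.1322 = (77.499 + 349.29)/2.1322 = 200.17 mm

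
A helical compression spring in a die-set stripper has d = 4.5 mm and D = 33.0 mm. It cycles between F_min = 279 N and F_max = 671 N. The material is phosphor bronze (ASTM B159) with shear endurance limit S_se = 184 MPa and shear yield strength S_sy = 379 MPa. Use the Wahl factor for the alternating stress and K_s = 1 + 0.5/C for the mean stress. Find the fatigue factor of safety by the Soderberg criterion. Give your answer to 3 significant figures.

0.414

C = D/d = 33.0/4.5 = 7.3333; K_W = (4C−1)/(4C−4)+0.615/C = 1.2023; K_s = 1+0.5/C = 1.0682
F_a = (F_max−F_min)/2 = 196 N; F_m = (F_max+F_min)/2 = 475 N
τ_a = K_W·8F_aD/(πd³) = 1.2023 × 180.75 = 217.31 MPa
τ_m = K_s·8F_mD/(πd³) = 1.0682 × 438.04 = 467.9 MPa
Soderberg: 1/n_f = τ_a/S_se + τ_m/S_sy = 217.31/184 + 467.9/379 = 1.18103 + 1.23457 = 2.4156
n_f = 1/2.4156 = 0.414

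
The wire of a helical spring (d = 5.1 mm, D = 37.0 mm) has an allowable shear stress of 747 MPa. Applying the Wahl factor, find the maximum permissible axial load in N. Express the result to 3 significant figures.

873 N

C = D/d = 37.0/5.1 = 7.2549
K_W = (4C−1)/(4C−4) + 0.615/C = 28.020/25.020 + 0.0848 = 1.2047
τ_max = K·8FD/(πd³) → F_max = τ_allow·πd³/(8DK)
F_max = 747·π·5.1³/(8·37.0·1.2047) = 3.113e+05/356.58 = 873.01 N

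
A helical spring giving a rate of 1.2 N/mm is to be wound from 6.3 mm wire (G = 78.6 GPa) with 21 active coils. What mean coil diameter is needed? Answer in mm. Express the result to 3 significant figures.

D = (Gd⁴/(8N_a·k))^(1/3) = (78.6×10³·6.3⁴/(8·21·1.2))^(1/3)
  = (614178)^(1/3) = 85.0024 mm

85.0 mm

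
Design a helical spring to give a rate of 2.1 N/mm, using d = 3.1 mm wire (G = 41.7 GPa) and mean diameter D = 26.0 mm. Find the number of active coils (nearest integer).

13

N_a = Gd⁴/(8D³k) = (41.7×10³ × 3.1⁴)/(8 × 26.0³ × 2.1)
    = 3.85108e+06 / 295277 = 13.04 → 13 coils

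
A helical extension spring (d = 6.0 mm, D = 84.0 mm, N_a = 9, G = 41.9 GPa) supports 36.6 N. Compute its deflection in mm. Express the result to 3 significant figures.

28.8 mm

k = Gd⁴/(8D³N_a) = (41.9×10³)(6.0⁴)/(8·84.0³·9) = 1.2725 N/mm
δ = F/k = 36.6 / 1.2725 = 28.763 mm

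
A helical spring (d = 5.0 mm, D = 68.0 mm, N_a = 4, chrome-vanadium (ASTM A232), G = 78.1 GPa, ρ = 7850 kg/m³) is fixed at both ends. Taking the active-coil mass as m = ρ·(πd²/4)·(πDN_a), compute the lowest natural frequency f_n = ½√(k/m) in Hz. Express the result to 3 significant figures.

k = Gd⁴/(8D³N_a) = (78.1×10³)(5.0⁴)/(8·68.0³·4) = 4.8513 N/mm = 4851.3 N/m
Wire length L = πDN_a = π·68.0·4 = 854.51 mm
m = ρ·(πd²/4)·L = 7850 × 19.635×10⁻⁶ m² × 0.85451 m = 0.13171 kg
f_n = ½√(k/m) = 0.5·√(4851.3/0.13171) = 0.5·√(36833) = 95.96 Hz

96.0 Hz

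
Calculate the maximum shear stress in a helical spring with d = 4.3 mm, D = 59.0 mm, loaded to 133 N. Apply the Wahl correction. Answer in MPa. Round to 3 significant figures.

Spring index C = D/d = 59.0/4.3 = 13.7209
K_W = (4C−1)/(4C−4) + 0.615/C = 53.884/50.884 + 0.0448 = 1.1038
τ₀ = 8FD/(πd³) = 8·133·59.0/(π·4.3³) = 62776/249.78 = 251.33 MPa
τ_max = K·τ₀ = 1.1038 × 251.33 = 277.41 MPa

277 MPa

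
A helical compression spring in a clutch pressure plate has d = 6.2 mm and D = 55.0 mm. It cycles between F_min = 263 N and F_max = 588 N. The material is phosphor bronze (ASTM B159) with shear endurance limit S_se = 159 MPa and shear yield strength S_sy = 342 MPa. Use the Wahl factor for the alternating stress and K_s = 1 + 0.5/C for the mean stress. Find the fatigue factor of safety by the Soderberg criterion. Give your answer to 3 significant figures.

0.679

C = D/d = 55.0/6.2 = 8.8710; K_W = (4C−1)/(4C−4)+0.615/C = 1.1646; K_s = 1+0.5/C = 1.0564
F_a = (F_max−F_min)/2 = 162.5 N; F_m = (F_max+F_min)/2 = 425.5 N
τ_a = K_W·8F_aD/(πd³) = 1.1646 × 95.495 = 111.21 MPa
τ_m = K_s·8F_mD/(πd³) = 1.0564 × 250.05 = 264.14 MPa
Soderberg: 1/n_f = τ_a/S_se + τ_m/S_sy = 111.21/159 + 264.14/342 = 0.69947 + 0.77235 = 1.4718
n_f = 1/1.4718 = 0.6794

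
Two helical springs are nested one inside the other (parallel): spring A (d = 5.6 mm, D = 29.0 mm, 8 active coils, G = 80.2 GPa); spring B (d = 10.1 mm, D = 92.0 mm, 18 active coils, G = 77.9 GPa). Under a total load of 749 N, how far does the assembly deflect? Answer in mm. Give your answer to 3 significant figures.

k_A = Gd⁴/(8D³N_a) = (80.2×10³)(5.6⁴)/(8·29.0³·8) = 50.53 N/mm
k_B = Gd⁴/(8D³N_a) = (77.9×10³)(10.1⁴)/(8·92.0³·18) = 7.2293 N/mm
Parallel: k_eq = 50.53 + 7.2293 = 57.76 N/mm
δ = F/k_eq = 749/57.76 = 12.968 mm

13.0 mm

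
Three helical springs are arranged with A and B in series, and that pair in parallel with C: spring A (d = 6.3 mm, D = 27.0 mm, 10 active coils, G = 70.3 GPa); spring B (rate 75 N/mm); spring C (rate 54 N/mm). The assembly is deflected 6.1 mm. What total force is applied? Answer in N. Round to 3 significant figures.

551 N

k_A = Gd⁴/(8D³N_a) = (70.3×10³)(6.3⁴)/(8·27.0³·10) = 70.329 N/mm
Springs A,B series: k_AB = 1/(1/70.329+1/75) = 36.295 N/mm; parallel with C: k_eq = 36.295+54 = 90.295 N/mm
F = k_eq·δ = 90.295·6.1 = 550.8 N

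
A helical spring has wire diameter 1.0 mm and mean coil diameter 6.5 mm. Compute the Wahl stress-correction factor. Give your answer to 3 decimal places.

1.231

C = D/d = 6.5/1.0 = 6.5000
K_W = (4C−1)/(4C−4) + 0.615/C = 25.000/22.000 + 0.0946 = 1.2310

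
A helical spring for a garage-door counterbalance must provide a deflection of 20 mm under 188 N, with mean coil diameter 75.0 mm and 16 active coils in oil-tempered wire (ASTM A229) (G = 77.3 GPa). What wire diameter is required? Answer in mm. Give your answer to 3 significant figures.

Required rate k = F/δ = 188/20 = 9.4 N/mm
d = (8D³N_a·k / G)^(1/4) = (8·75.0³·16·9.4 / (77.3×10³))^0.25
  = (6566.6)^0.25 = 9.0019 mm

9.00 mm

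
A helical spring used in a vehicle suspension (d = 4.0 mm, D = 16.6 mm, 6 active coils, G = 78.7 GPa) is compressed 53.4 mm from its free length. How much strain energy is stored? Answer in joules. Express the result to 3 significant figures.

131 J

k = Gd⁴/(8D³N_a) = (78.7×10³)(4.0⁴)/(8·16.6³·6) = 91.759 N/mm
U = ½kδ² = 0.5 × 91.759 × 53.4² = 1.3083e+05 N·mm = 130.83 J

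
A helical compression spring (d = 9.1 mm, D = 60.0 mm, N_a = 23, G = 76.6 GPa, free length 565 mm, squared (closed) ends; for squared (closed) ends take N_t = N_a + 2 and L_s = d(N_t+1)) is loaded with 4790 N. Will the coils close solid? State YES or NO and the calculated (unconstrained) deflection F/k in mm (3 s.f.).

k = Gd⁴/(8D³N_a) = (76.6×10³)(9.1⁴)/(8·60.0³·23) = 13.217 N/mm
N_t = 25; L_s = 9.1·26 = 236.6 mm; δ_solid = L₀ − L_s = 565 − 236.6 = 328.4 mm
δ = F/k = 4790/13.217 = 362.42 mm
δ ≥ δ_solid → spring goes solid

YES, δ = 362 mm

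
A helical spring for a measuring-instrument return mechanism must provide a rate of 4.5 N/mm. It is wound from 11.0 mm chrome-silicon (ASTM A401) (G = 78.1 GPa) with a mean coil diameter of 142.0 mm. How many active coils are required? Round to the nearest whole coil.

N_a = Gd⁴/(8D³k) = (78.1×10³ × 11.0⁴)/(8 × 142.0³ × 4.5)
    = 1.14346e+09 / 1.03078e+08 = 11.09 → 11 coils

11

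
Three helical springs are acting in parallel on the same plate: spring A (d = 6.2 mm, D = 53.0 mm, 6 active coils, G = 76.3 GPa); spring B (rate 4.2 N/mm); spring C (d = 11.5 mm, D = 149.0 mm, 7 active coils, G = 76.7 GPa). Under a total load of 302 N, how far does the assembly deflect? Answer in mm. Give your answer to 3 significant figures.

11.1 mm

k_A = Gd⁴/(8D³N_a) = (76.3×10³)(6.2⁴)/(8·53.0³·6) = 15.777 N/mm
k_C = Gd⁴/(8D³N_a) = (76.7×10³)(11.5⁴)/(8·149.0³·7) = 7.2417 N/mm
Parallel: k_eq = 15.777 + 4.2 + 7.2417 = 27.219 N/mm
δ = F/k_eq = 302/27.219 = 11.095 mm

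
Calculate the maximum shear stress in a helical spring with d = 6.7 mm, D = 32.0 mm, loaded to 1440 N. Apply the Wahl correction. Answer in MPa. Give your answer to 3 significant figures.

Spring index C = D/d = 32.0/6.7 = 4.7761
K_W = (4C−1)/(4C−4) + 0.615/C = 18.104/15.104 + 0.1288 = 1.3274
τ₀ = 8FD/(πd³) = 8·1440·32.0/(π·6.7³) = 368640/944.87 = 390.15 MPa
τ_max = K·τ₀ = 1.3274 × 390.15 = 517.87 MPa

518 MPa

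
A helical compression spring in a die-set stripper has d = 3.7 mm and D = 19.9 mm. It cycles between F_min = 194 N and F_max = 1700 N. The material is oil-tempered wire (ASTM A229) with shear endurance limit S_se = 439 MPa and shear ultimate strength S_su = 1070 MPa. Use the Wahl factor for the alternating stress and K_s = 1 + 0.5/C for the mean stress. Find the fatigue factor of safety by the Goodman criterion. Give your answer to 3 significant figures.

0.315

C = D/d = 19.9/3.7 = 5.3784; K_W = (4C−1)/(4C−4)+0.615/C = 1.2856; K_s = 1+0.5/C = 1.0930
F_a = (F_max−F_min)/2 = 753 N; F_m = (F_max+F_min)/2 = 947 N
τ_a = K_W·8F_aD/(πd³) = 1.2856 × 753.33 = 968.51 MPa
τ_m = K_s·8F_mD/(πd³) = 1.0930 × 947.41 = 1035.5 MPa
Goodman: 1/n_f = τ_a/S_se + τ_m/S_su = 968.51/439 + 1035.5/1070 = 2.20617 + 0.96774 = 3.1739
n_f = 1/3.1739 = 0.3151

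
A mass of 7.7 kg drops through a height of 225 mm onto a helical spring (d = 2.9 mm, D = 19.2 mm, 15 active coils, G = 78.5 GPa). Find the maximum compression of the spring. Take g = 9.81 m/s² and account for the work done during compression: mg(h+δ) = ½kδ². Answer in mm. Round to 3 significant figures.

84.6 mm

k = Gd⁴/(8D³N_a) = (78.5×10³)(2.9⁴)/(8·19.2³·15) = 6.537 N/mm
W = mg = 7.7 × 9.81 = 75.537 N
½kδ² − Wδ − Wh = 0 → δ = (W + √(W² + 2kWh))/k
δ = (75.537 + √(5705.8 + 222203))/6.537 = (75.537 + 477.4)/6.537 = 84.586 mm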